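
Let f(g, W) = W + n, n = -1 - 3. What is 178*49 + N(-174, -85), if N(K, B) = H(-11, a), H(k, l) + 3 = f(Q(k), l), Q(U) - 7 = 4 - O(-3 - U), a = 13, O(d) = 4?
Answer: 8728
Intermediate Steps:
Q(U) = 7 (Q(U) = 7 + (4 - 1*4) = 7 + (4 - 4) = 7 + 0 = 7)
n = -4
f(g, W) = -4 + W (f(g, W) = W - 4 = -4 + W)
H(k, l) = -7 + l (H(k, l) = -3 + (-4 + l) = -7 + l)
N(K, B) = 6 (N(K, B) = -7 + 13 = 6)
178*49 + N(-174, -85) = 178*49 + 6 = 8722 + 6 = 8728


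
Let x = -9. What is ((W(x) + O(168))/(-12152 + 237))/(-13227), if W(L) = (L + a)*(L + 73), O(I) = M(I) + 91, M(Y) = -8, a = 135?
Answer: 8147/157599705 ≈ 5.1694e-5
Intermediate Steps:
O(I) = 83 (O(I) = -8 + 91 = 83)
W(L) = (73 + L)*(135 + L) (W(L) = (L + 135)*(L + 73) = (135 + L)*(73 + L) = (73 + L)*(135 + L))
((W(x) + O(168))/(-12152 + 237))/(-13227) = (((9855 + (-9)² + 208*(-9)) + 83)/(-12152 + 237))/(-13227) = (((9855 + 81 - 1872) + 83)/(-11915))*(-1/13227) = ((8064 + 83)*(-1/11915))*(-1/13227) = (8147*(-1/11915))*(-1/13227) = -8147/11915*(-1/13227) = 8147/157599705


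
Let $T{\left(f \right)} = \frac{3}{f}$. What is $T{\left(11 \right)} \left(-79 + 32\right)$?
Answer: $- \frac{141}{11} \approx -12.818$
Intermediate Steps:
$T{\left(11 \right)} \left(-79 + 32\right) = \frac{3}{11} \left(-79 + 32\right) = 3 \cdot \frac{1}{11} \left(-47\right) = \frac{3}{11} \left(-47\right) = - \frac{141}{11}$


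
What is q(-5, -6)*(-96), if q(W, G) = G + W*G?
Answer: -2304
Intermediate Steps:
q(W, G) = G + G*W
q(-5, -6)*(-96) = -6*(1 - 5)*(-96) = -6*(-4)*(-96) = 24*(-96) = -2304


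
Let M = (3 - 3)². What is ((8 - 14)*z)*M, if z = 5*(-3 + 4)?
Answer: 0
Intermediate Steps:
M = 0 (M = 0² = 0)
z = 5 (z = 5*1 = 5)
((8 - 14)*z)*M = ((8 - 14)*5)*0 = -6*5*0 = -30*0 = 0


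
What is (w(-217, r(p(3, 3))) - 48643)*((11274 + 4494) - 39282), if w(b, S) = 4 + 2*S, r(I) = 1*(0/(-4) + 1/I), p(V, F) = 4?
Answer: 1143685689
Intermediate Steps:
r(I) = 1/I (r(I) = 1*(0*(-¼) + 1/I) = 1*(0 + 1/I) = 1/I)
(w(-217, r(p(3, 3))) - 48643)*((11274 + 4494) - 39282) = ((4 + 2/4) - 48643)*((11274 + 4494) - 39282) = ((4 + 2*(¼)) - 48643)*(15768 - 39282) = ((4 + ½) - 48643)*(-23514) = (9/2 - 48643)*(-23514) = -97277/2*(-23514) = 1143685689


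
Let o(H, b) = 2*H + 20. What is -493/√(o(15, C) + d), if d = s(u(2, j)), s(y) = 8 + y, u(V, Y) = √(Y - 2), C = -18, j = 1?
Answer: -493/√(58 + I) ≈ -64.727 + 0.55795*I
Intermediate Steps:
u(V, Y) = √(-2 + Y)
o(H, b) = 20 + 2*H
d = 8 + I (d = 8 + √(-2 + 1) = 8 + √(-1) = 8 + I ≈ 8.0 + 1.0*I)
-493/√(o(15, C) + d) = -493/√((20 + 2*15) + (8 + I)) = -493/√((20 + 30) + (8 + I)) = -493/√(50 + (8 + I)) = -493/√(58 + I)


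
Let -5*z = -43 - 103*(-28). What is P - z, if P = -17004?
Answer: -82179/5 ≈ -16436.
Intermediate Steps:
z = -2841/5 (z = -(-43 - 103*(-28))/5 = -(-43 + 2884)/5 = -⅕*2841 = -2841/5 ≈ -568.20)
P - z = -17004 - 1*(-2841/5) = -17004 + 2841/5 = -82179/5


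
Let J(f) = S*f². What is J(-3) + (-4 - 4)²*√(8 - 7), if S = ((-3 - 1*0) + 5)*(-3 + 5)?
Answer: 100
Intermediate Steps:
S = 4 (S = ((-3 + 0) + 5)*2 = (-3 + 5)*2 = 2*2 = 4)
J(f) = 4*f²
J(-3) + (-4 - 4)²*√(8 - 7) = 4*(-3)² + (-4 - 4)²*√(8 - 7) = 4*9 + (-8)²*√1 = 36 + 64*1 = 36 + 64 = 100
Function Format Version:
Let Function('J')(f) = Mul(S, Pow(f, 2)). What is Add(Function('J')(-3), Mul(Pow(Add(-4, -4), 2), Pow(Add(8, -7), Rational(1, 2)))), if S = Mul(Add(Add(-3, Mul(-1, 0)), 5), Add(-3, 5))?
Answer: 100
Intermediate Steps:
S = 4 (S = Mul(Add(Add(-3, 0), 5), 2) = Mul(Add(-3, 5), 2) = Mul(2, 2) = 4)
Function('J')(f) = Mul(4, Pow(f, 2))
Add(Function('J')(-3), Mul(Pow(Add(-4, -4), 2), Pow(Add(8, -7), Rational(1, 2)))) = Add(Mul(4, Pow(-3, 2)), Mul(Pow(Add(-4, -4), 2), Pow(Add(8, -7), Rational(1, 2)))) = Add(Mul(4, 9), Mul(Pow(-8, 2), Pow(1, Rational(1, 2)))) = Add(36, Mul(64, 1)) = Add(36, 64) = 100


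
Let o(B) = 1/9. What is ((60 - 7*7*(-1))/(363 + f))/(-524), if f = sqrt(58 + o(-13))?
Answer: -356103/621148552 + 327*sqrt(523)/621148552 ≈ -0.00056126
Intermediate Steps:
o(B) = 1/9
f = sqrt(523)/3 (f = sqrt(58 + 1/9) = sqrt(523/9) = sqrt(523)/3 ≈ 7.6231)
((60 - 7*7*(-1))/(363 + f))/(-524) = ((60 - 7*7*(-1))/(363 + sqrt(523)/3))/(-524) = ((60 - 49*(-1))/(363 + sqrt(523)/3))*(-1/524) = ((60 + 49)/(363 + sqrt(523)/3))*(-1/524) = (109/(363 + sqrt(523)/3))*(-1/524) = -109/(524*(363 + sqrt(523)/3))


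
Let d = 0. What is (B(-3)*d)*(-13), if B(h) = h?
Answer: 0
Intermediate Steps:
(B(-3)*d)*(-13) = -3*0*(-13) = 0*(-13) = 0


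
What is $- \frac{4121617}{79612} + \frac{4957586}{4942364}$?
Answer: $- \frac{4993962036489}{98367870692} \approx -50.768$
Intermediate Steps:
$- \frac{4121617}{79612} + \frac{4957586}{4942364} = \left(-4121617\right) \frac{1}{79612} + 4957586 \cdot \frac{1}{4942364} = - \frac{4121617}{79612} + \frac{2478793}{2471182} = - \frac{4993962036489}{98367870692}$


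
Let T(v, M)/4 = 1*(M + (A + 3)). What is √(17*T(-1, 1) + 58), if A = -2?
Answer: √194 ≈ 13.928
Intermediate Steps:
T(v, M) = 4 + 4*M (T(v, M) = 4*(1*(M + (-2 + 3))) = 4*(1*(M + 1)) = 4*(1*(1 + M)) = 4*(1 + M) = 4 + 4*M)
√(17*T(-1, 1) + 58) = √(17*(4 + 4*1) + 58) = √(17*(4 + 4) + 58) = √(17*8 + 58) = √(136 + 58) = √194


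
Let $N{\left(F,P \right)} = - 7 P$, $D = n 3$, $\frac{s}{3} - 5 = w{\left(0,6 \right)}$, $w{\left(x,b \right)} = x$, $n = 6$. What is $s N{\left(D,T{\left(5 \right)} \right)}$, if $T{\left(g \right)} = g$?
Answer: $-525$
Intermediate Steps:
$s = 15$ ($s = 15 + 3 \cdot 0 = 15 + 0 = 15$)
$D = 18$ ($D = 6 \cdot 3 = 18$)
$s N{\left(D,T{\left(5 \right)} \right)} = 15 \left(\left(-7\right) 5\right) = 15 \left(-35\right) = -525$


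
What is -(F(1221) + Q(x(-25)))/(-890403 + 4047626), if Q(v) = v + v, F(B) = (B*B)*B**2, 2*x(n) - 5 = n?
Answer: -2222606887261/3157223 ≈ -7.0398e+5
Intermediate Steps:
x(n) = 5/2 + n/2
F(B) = B**4 (F(B) = B**2*B**2 = B**4)
Q(v) = 2*v
-(F(1221) + Q(x(-25)))/(-890403 + 4047626) = -(1221**4 + 2*(5/2 + (1/2)*(-25)))/(-890403 + 4047626) = -(2222606887281 + 2*(5/2 - 25/2))/3157223 = -(2222606887281 + 2*(-10))/3157223 = -(2222606887281 - 20)/3157223 = -2222606887261/3157223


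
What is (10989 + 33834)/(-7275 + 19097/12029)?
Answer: -539175867/87491878 ≈ -6.1626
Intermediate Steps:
(10989 + 33834)/(-7275 + 19097/12029) = 44823/(-7275 + 19097*(1/12029)) = 44823/(-7275 + 19097/12029) = 44823/(-87491878/12029) = 44823*(-12029/87491878) = -539175867/87491878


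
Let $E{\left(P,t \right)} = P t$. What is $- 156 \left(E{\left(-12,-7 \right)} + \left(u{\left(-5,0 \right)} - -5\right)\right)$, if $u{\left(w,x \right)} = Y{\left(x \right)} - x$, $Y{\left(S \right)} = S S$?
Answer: $-13884$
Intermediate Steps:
$Y{\left(S \right)} = S^{2}$
$u{\left(w,x \right)} = x^{2} - x$
$- 156 \left(E{\left(-12,-7 \right)} + \left(u{\left(-5,0 \right)} - -5\right)\right) = - 156 \left(\left(-12\right) \left(-7\right) + \left(0 \left(-1 + 0\right) - -5\right)\right) = - 156 \left(84 + \left(0 \left(-1\right) + 5\right)\right) = - 156 \left(84 + \left(0 + 5\right)\right) = - 156 \left(84 + 5\right) = \left(-156\right) 89 = -13884$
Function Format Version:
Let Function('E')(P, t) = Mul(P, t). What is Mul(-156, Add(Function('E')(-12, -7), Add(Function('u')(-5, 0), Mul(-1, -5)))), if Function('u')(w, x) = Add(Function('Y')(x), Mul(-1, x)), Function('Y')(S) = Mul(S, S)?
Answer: -13884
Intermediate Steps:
Function('Y')(S) = Pow(S, 2)
Function('u')(w, x) = Add(Pow(x, 2), Mul(-1, x))
Mul(-156, Add(Function('E')(-12, -7), Add(Function('u')(-5, 0), Mul(-1, -5)))) = Mul(-156, Add(Mul(-12, -7), Add(Mul(0, Add(-1, 0)), Mul(-1, -5)))) = Mul(-156, Add(84, Add(Mul(0, -1), 5))) = Mul(-156, Add(84, Add(0, 5))) = Mul(-156, Add(84, 5)) = Mul(-156, 89) = -13884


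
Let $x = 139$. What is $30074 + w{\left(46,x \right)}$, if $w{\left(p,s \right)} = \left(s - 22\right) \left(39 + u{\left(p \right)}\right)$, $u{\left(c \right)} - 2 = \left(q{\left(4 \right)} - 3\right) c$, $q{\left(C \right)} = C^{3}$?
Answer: $363173$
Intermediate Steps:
$u{\left(c \right)} = 2 + 61 c$ ($u{\left(c \right)} = 2 + \left(4^{3} - 3\right) c = 2 + \left(64 - 3\right) c = 2 + 61 c$)
$w{\left(p,s \right)} = \left(-22 + s\right) \left(41 + 61 p\right)$ ($w{\left(p,s \right)} = \left(s - 22\right) \left(39 + \left(2 + 61 p\right)\right) = \left(-22 + s\right) \left(41 + 61 p\right)$)
$30074 + w{\left(46,x \right)} = 30074 + \left(-902 - 61732 + 41 \cdot 139 + 61 \cdot 46 \cdot 139\right) = 30074 + \left(-902 - 61732 + 5699 + 390034\right) = 30074 + 333099 = 363173$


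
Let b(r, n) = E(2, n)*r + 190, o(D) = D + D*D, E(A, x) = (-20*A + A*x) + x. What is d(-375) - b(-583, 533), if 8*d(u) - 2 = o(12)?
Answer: 3634907/4 ≈ 9.0873e+5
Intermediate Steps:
E(A, x) = x - 20*A + A*x
o(D) = D + D²
b(r, n) = 190 + r*(-40 + 3*n) (b(r, n) = (n - 20*2 + 2*n)*r + 190 = (n - 40 + 2*n)*r + 190 = (-40 + 3*n)*r + 190 = r*(-40 + 3*n) + 190 = 190 + r*(-40 + 3*n))
d(u) = 79/4 (d(u) = ¼ + (12*(1 + 12))/8 = ¼ + (12*13)/8 = ¼ + (⅛)*156 = ¼ + 39/2 = 79/4)
d(-375) - b(-583, 533) = 79/4 - (190 - 583*(-40 + 3*533)) = 79/4 - (190 - 583*(-40 + 1599)) = 79/4 - (190 - 583*1559) = 79/4 - (190 - 908897) = 79/4 - 1*(-908707) = 79/4 + 908707 = 3634907/4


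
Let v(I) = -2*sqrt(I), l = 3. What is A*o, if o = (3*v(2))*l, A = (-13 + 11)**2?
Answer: -72*sqrt(2) ≈ -101.82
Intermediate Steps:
A = 4 (A = (-2)**2 = 4)
o = -18*sqrt(2) (o = (3*(-2*sqrt(2)))*3 = -6*sqrt(2)*3 = -18*sqrt(2) ≈ -25.456)
A*o = 4*(-18*sqrt(2)) = -72*sqrt(2)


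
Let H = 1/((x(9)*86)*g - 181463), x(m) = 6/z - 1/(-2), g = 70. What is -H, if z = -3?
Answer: 1/190493 ≈ 5.2495e-6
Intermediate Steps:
x(m) = -3/2 (x(m) = 6/(-3) - 1/(-2) = 6*(-⅓) - 1*(-½) = -2 + ½ = -3/2)
H = -1/190493 (H = 1/(-3/2*86*70 - 181463) = 1/(-129*70 - 181463) = 1/(-9030 - 181463) = 1/(-190493) = -1/190493 ≈ -5.2495e-6)
-H = -1*(-1/190493) = 1/190493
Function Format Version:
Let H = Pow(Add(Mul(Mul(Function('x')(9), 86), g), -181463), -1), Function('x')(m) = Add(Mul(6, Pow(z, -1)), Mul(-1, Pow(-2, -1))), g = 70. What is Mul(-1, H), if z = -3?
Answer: Rational(1, 190493) ≈ 5.2495e-6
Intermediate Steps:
Function('x')(m) = Rational(-3, 2) (Function('x')(m) = Add(Mul(6, Pow(-3, -1)), Mul(-1, Pow(-2, -1))) = Add(Mul(6, Rational(-1, 3)), Mul(-1, Rational(-1, 2))) = Add(-2, Rational(1, 2)) = Rational(-3, 2))
H = Rational(-1, 190493) (H = Pow(Add(Mul(Mul(Rational(-3, 2), 86), 70), -181463), -1) = Pow(Add(Mul(-129, 70), -181463), -1) = Pow(Add(-9030, -181463), -1) = Pow(-190493, -1) = Rational(-1, 190493) ≈ -5.2495e-6)
Mul(-1, H) = Mul(-1, Rational(-1, 190493)) = Rational(1, 190493)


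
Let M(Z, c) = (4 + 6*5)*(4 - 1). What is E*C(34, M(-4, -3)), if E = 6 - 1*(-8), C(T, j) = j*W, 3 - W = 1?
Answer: 2856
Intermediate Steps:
W = 2 (W = 3 - 1*1 = 3 - 1 = 2)
M(Z, c) = 102 (M(Z, c) = (4 + 30)*3 = 34*3 = 102)
C(T, j) = 2*j (C(T, j) = j*2 = 2*j)
E = 14 (E = 6 + 8 = 14)
E*C(34, M(-4, -3)) = 14*(2*102) = 14*204 = 2856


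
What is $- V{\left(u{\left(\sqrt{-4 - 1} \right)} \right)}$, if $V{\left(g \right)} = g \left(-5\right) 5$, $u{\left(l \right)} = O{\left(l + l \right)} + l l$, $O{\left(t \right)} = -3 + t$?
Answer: $-200 + 50 i \sqrt{5} \approx -200.0 + 111.8 i$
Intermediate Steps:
$u{\left(l \right)} = -3 + l^{2} + 2 l$ ($u{\left(l \right)} = \left(-3 + \left(l + l\right)\right) + l l = \left(-3 + 2 l\right) + l^{2} = -3 + l^{2} + 2 l$)
$V{\left(g \right)} = - 25 g$ ($V{\left(g \right)} = - 5 g 5 = - 25 g$)
$- V{\left(u{\left(\sqrt{-4 - 1} \right)} \right)} = - \left(-25\right) \left(-3 + \left(\sqrt{-4 - 1}\right)^{2} + 2 \sqrt{-4 - 1}\right) = - \left(-25\right) \left(-3 + \left(\sqrt{-5}\right)^{2} + 2 \sqrt{-5}\right) = - \left(-25\right) \left(-3 + \left(i \sqrt{5}\right)^{2} + 2 i \sqrt{5}\right) = - \left(-25\right) \left(-3 - 5 + 2 i \sqrt{5}\right) = - \left(-25\right) \left(-8 + 2 i \sqrt{5}\right) = - (200 - 50 i \sqrt{5}) = -200 + 50 i \sqrt{5}$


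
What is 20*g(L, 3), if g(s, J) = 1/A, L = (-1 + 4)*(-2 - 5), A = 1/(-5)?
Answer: -100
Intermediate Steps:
A = -1/5 ≈ -0.20000
L = -21 (L = 3*(-7) = -21)
g(s, J) = -5 (g(s, J) = 1/(-1/5) = -5)
20*g(L, 3) = 20*(-5) = -100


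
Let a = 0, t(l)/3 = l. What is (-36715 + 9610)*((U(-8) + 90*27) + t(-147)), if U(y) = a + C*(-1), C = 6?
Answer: -53749215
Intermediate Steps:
t(l) = 3*l
U(y) = -6 (U(y) = 0 + 6*(-1) = 0 - 6 = -6)
(-36715 + 9610)*((U(-8) + 90*27) + t(-147)) = (-36715 + 9610)*((-6 + 90*27) + 3*(-147)) = -27105*((-6 + 2430) - 441) = -27105*(2424 - 441) = -27105*1983 = -53749215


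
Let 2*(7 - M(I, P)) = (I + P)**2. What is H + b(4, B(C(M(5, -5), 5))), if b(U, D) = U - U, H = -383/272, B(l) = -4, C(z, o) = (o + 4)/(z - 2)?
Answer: -383/272 ≈ -1.4081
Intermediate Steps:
M(I, P) = 7 - (I + P)**2/2
C(z, o) = (4 + o)/(-2 + z)
H = -383/272 (H = -383*1/272 = -383/272 ≈ -1.4081)
b(U, D) = 0
H + b(4, B(C(M(5, -5), 5))) = -383/272 + 0 = -383/272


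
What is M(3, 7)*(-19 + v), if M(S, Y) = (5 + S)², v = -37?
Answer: -3584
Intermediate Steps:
M(3, 7)*(-19 + v) = (5 + 3)²*(-19 - 37) = 8²*(-56) = 64*(-56) = -3584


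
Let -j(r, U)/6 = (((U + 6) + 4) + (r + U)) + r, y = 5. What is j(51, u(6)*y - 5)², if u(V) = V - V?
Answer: 374544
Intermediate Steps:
u(V) = 0
j(r, U) = -60 - 12*U - 12*r (j(r, U) = -6*((((U + 6) + 4) + (r + U)) + r) = -6*((((6 + U) + 4) + (U + r)) + r) = -6*(((10 + U) + (U + r)) + r) = -6*((10 + r + 2*U) + r) = -6*(10 + 2*U + 2*r) = -60 - 12*U - 12*r)
j(51, u(6)*y - 5)² = (-60 - 12*(0*5 - 5) - 12*51)² = (-60 - 12*(0 - 5) - 612)² = (-60 - 12*(-5) - 612)² = (-60 + 60 - 612)² = (-612)² = 374544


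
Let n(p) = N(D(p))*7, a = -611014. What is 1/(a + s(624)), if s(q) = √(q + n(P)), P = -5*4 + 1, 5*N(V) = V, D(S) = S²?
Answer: -3055070/1866690535333 - √28235/1866690535333 ≈ -1.6367e-6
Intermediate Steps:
N(V) = V/5
P = -19 (P = -20 + 1 = -19)
n(p) = 7*p²/5 (n(p) = (p²/5)*7 = 7*p²/5)
s(q) = √(2527/5 + q) (s(q) = √(q + (7/5)*(-19)²) = √(q + (7/5)*361) = √(q + 2527/5) = √(2527/5 + q))
1/(a + s(624)) = 1/(-611014 + √(12635 + 25*624)/5) = 1/(-611014 + √(12635 + 15600)/5) = 1/(-611014 + √28235/5)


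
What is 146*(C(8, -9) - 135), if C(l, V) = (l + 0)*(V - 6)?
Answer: -37230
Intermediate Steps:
C(l, V) = l*(-6 + V)
146*(C(8, -9) - 135) = 146*(8*(-6 - 9) - 135) = 146*(8*(-15) - 135) = 146*(-120 - 135) = 146*(-255) = -37230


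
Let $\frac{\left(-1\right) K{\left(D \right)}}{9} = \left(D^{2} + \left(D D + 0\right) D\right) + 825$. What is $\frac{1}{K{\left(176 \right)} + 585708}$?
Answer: $- \frac{1}{48766485} \approx -2.0506 \cdot 10^{-8}$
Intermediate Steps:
$K{\left(D \right)} = -7425 - 9 D^{2} - 9 D^{3}$ ($K{\left(D \right)} = - 9 \left(\left(D^{2} + \left(D D + 0\right) D\right) + 825\right) = - 9 \left(\left(D^{2} + \left(D^{2} + 0\right) D\right) + 825\right) = - 9 \left(\left(D^{2} + D^{2} D\right) + 825\right) = - 9 \left(\left(D^{2} + D^{3}\right) + 825\right) = - 9 \left(825 + D^{2} + D^{3}\right) = -7425 - 9 D^{2} - 9 D^{3}$)
$\frac{1}{K{\left(176 \right)} + 585708} = \frac{1}{\left(-7425 - 9 \cdot 176^{2} - 9 \cdot 176^{3}\right) + 585708} = \frac{1}{\left(-7425 - 278784 - 49065984\right) + 585708} = \frac{1}{-49352193 + 585708} = \frac{1}{-48766485} = - \frac{1}{48766485}$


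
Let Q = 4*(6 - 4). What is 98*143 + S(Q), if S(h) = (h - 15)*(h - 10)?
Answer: 14028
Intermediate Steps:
Q = 8 (Q = 4*2 = 8)
S(h) = (-15 + h)*(-10 + h)
98*143 + S(Q) = 98*143 + (150 + 8**2 - 25*8) = 14014 + (150 + 64 - 200) = 14014 + 14 = 14028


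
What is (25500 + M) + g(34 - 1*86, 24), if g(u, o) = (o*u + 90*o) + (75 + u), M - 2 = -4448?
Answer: 21989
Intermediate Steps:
M = -4446 (M = 2 - 4448 = -4446)
g(u, o) = 75 + u + 90*o + o*u (g(u, o) = (90*o + o*u) + (75 + u) = 75 + u + 90*o + o*u)
(25500 + M) + g(34 - 1*86, 24) = (25500 - 4446) + (75 + (34 - 1*86) + 90*24 + 24*(34 - 1*86)) = 21054 + (75 + (34 - 86) + 2160 + 24*(34 - 86)) = 21054 + (75 - 52 + 2160 + 24*(-52)) = 21054 + (75 - 52 + 2160 - 1248) = 21054 + 935 = 21989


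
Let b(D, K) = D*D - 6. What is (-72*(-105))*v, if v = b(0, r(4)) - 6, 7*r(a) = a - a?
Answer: -90720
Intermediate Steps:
r(a) = 0 (r(a) = (a - a)/7 = (⅐)*0 = 0)
b(D, K) = -6 + D² (b(D, K) = D² - 6 = -6 + D²)
v = -12 (v = (-6 + 0²) - 6 = (-6 + 0) - 6 = -6 - 6 = -12)
(-72*(-105))*v = -72*(-105)*(-12) = 7560*(-12) = -90720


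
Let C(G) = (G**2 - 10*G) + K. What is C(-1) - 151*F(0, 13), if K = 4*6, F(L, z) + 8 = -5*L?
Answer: 1243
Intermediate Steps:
F(L, z) = -8 - 5*L
K = 24
C(G) = 24 + G**2 - 10*G (C(G) = (G**2 - 10*G) + 24 = 24 + G**2 - 10*G)
C(-1) - 151*F(0, 13) = (24 + (-1)**2 - 10*(-1)) - 151*(-8 - 5*0) = (24 + 1 + 10) - 151*(-8 + 0) = 35 - 151*(-8) = 35 + 1208 = 1243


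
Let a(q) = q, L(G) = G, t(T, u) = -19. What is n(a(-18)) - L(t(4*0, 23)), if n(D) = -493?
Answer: -474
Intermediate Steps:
n(a(-18)) - L(t(4*0, 23)) = -493 - 1*(-19) = -493 + 19 = -474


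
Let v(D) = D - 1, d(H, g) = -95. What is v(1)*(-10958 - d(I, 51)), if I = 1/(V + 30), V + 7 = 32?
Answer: 0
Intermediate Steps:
V = 25 (V = -7 + 32 = 25)
I = 1/55 (I = 1/(25 + 30) = 1/55 ≈ 0.018182)
v(D) = -1 + D
v(1)*(-10958 - d(I, 51)) = (-1 + 1)*(-10958 - 1*(-95)) = 0*(-10958 + 95) = 0*(-10863) = 0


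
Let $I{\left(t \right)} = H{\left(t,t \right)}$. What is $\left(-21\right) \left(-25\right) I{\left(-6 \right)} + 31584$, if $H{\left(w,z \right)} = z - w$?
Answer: $31584$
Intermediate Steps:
$I{\left(t \right)} = 0$ ($I{\left(t \right)} = t - t = 0$)
$\left(-21\right) \left(-25\right) I{\left(-6 \right)} + 31584 = \left(-21\right) \left(-25\right) 0 + 31584 = 525 \cdot 0 + 31584 = 0 + 31584 = 31584$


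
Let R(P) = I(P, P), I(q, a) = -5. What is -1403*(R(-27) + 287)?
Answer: -395646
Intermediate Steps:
R(P) = -5
-1403*(R(-27) + 287) = -1403*(-5 + 287) = -1403*282 = -395646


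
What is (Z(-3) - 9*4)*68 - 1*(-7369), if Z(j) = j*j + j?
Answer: 5329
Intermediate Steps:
Z(j) = j + j² (Z(j) = j² + j = j + j²)
(Z(-3) - 9*4)*68 - 1*(-7369) = (-3*(1 - 3) - 9*4)*68 - 1*(-7369) = (-3*(-2) - 36)*68 + 7369 = (6 - 36)*68 + 7369 = -30*68 + 7369 = -2040 + 7369 = 5329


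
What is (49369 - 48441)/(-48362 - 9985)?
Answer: -928/58347 ≈ -0.015905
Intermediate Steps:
(49369 - 48441)/(-48362 - 9985) = 928/(-58347) = 928*(-1/58347) = -928/58347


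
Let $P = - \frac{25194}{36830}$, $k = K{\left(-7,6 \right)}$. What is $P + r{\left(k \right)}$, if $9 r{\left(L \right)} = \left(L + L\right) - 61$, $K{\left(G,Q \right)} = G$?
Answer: $- \frac{498166}{55245} \approx -9.0174$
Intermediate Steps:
$k = -7$
$r{\left(L \right)} = - \frac{61}{9} + \frac{2 L}{9}$ ($r{\left(L \right)} = \frac{\left(L + L\right) - 61}{9} = \frac{2 L - 61}{9} = \frac{-61 + 2 L}{9} = - \frac{61}{9} + \frac{2 L}{9}$)
$P = - \frac{12597}{18415}$ ($P = \left(-25194\right) \frac{1}{36830} = - \frac{12597}{18415} \approx -0.68406$)
$P + r{\left(k \right)} = - \frac{12597}{18415} + \left(- \frac{61}{9} + \frac{2}{9} \left(-7\right)\right) = - \frac{12597}{18415} - \frac{25}{3} = - \frac{498166}{55245}$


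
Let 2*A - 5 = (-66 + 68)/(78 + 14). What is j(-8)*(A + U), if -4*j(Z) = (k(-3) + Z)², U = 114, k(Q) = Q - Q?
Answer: -42876/23 ≈ -1864.2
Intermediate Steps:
k(Q) = 0
j(Z) = -Z²/4 (j(Z) = -(0 + Z)²/4 = -Z²/4)
A = 231/92 (A = 5/2 + ((-66 + 68)/(78 + 14))/2 = 5/2 + (2/92)/2 = 5/2 + (2*(1/92))/2 = 5/2 + (½)*(1/46) = 5/2 + 1/92 = 231/92 ≈ 2.5109)
j(-8)*(A + U) = (-¼*(-8)²)*(231/92 + 114) = -¼*64*(10719/92) = -16*10719/92 = -42876/23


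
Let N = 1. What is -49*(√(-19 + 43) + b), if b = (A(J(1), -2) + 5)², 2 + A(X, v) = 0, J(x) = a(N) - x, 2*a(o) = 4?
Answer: -441 - 98*√6 ≈ -681.05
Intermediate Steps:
a(o) = 2 (a(o) = (½)*4 = 2)
J(x) = 2 - x
A(X, v) = -2 (A(X, v) = -2 + 0 = -2)
b = 9 (b = (-2 + 5)² = 3² = 9)
-49*(√(-19 + 43) + b) = -49*(√(-19 + 43) + 9) = -49*(√24 + 9) = -49*(2*√6 + 9) = -49*(9 + 2*√6) = -441 - 98*√6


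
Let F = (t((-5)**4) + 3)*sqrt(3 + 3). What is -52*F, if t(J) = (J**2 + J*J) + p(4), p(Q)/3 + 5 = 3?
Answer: -40624844*sqrt(6) ≈ -9.9510e+7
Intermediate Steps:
p(Q) = -6 (p(Q) = -15 + 3*3 = -15 + 9 = -6)
t(J) = -6 + 2*J**2 (t(J) = (J**2 + J*J) - 6 = (J**2 + J**2) - 6 = 2*J**2 - 6 = -6 + 2*J**2)
F = 781247*sqrt(6) (F = ((-6 + 2*((-5)**4)**2) + 3)*sqrt(3 + 3) = ((-6 + 2*625**2) + 3)*sqrt(6) = ((-6 + 2*390625) + 3)*sqrt(6) = ((-6 + 781250) + 3)*sqrt(6) = (781244 + 3)*sqrt(6) = 781247*sqrt(6) ≈ 1.9137e+6)
-52*F = -40624844*sqrt(6)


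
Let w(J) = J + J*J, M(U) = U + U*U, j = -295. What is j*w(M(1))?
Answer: -1770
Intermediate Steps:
M(U) = U + U²
w(J) = J + J²
j*w(M(1)) = -295*1*(1 + 1)*(1 + 1*(1 + 1)) = -295*1*2*(1 + 1*2) = -590*(1 + 2) = -590*3 = -295*6 = -1770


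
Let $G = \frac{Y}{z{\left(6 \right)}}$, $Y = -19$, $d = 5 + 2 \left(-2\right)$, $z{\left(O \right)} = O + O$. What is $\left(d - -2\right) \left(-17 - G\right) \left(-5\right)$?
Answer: $\frac{925}{4} \approx 231.25$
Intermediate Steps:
$z{\left(O \right)} = 2 O$
$d = 1$ ($d = 5 - 4 = 1$)
$G = - \frac{19}{12}$ ($G = - \frac{19}{2 \cdot 6} = - \frac{19}{12} \approx -1.5833$)
$\left(d - -2\right) \left(-17 - G\right) \left(-5\right) = \left(1 - -2\right) \left(-17 - - \frac{19}{12}\right) \left(-5\right) = \left(1 + 2\right) \left(-17 + \frac{19}{12}\right) \left(-5\right) = 3 \left(- \frac{185}{12}\right) \left(-5\right) = \left(- \frac{185}{4}\right) \left(-5\right) = \frac{925}{4}$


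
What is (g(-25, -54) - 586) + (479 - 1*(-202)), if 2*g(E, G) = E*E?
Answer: 815/2 ≈ 407.50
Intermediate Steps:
g(E, G) = E²/2 (g(E, G) = (E*E)/2 = E²/2)
(g(-25, -54) - 586) + (479 - 1*(-202)) = ((½)*(-25)² - 586) + (479 - 1*(-202)) = ((½)*625 - 586) + (479 + 202) = (625/2 - 586) + 681 = -547/2 + 681 = 815/2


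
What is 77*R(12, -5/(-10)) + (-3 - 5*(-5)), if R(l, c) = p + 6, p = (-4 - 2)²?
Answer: 3256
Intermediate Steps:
p = 36 (p = (-6)² = 36)
R(l, c) = 42 (R(l, c) = 36 + 6 = 42)
77*R(12, -5/(-10)) + (-3 - 5*(-5)) = 77*42 + (-3 - 5*(-5)) = 3234 + (-3 + 25) = 3234 + 22 = 3256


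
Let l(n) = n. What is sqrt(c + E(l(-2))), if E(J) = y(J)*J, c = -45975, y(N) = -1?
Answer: I*sqrt(45973) ≈ 214.41*I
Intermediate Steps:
E(J) = -J
sqrt(c + E(l(-2))) = sqrt(-45975 - 1*(-2)) = sqrt(-45975 + 2) = sqrt(-45973) = I*sqrt(45973)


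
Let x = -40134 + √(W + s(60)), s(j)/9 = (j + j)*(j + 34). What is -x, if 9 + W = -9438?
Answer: 40134 - √92073 ≈ 39831.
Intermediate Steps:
s(j) = 18*j*(34 + j) (s(j) = 9*((j + j)*(j + 34)) = 9*((2*j)*(34 + j)) = 9*(2*j*(34 + j)) = 18*j*(34 + j))
W = -9447 (W = -9 - 9438 = -9447)
x = -40134 + √92073 (x = -40134 + √(-9447 + 18*60*(34 + 60)) = -40134 + √(-9447 + 18*60*94) = -40134 + √(-9447 + 101520) = -40134 + √92073 ≈ -39831.)
-x = -(-40134 + √92073) = 40134 - √92073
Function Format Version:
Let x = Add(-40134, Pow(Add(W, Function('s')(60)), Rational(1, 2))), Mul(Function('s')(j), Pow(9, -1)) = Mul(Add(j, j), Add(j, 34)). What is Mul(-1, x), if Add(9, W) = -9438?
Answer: Add(40134, Mul(-1, Pow(92073, Rational(1, 2)))) ≈ 39831.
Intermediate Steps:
Function('s')(j) = Mul(18, j, Add(34, j)) (Function('s')(j) = Mul(9, Mul(Add(j, j), Add(j, 34))) = Mul(9, Mul(Mul(2, j), Add(34, j))) = Mul(9, Mul(2, j, Add(34, j))) = Mul(18, j, Add(34, j)))
W = -9447 (W = Add(-9, -9438) = -9447)
x = Add(-40134, Pow(92073, Rational(1, 2))) (x = Add(-40134, Pow(Add(-9447, Mul(18, 60, Add(34, 60))), Rational(1, 2))) = Add(-40134, Pow(Add(-9447, Mul(18, 60, 94)), Rational(1, 2))) = Add(-40134, Pow(Add(-9447, 101520), Rational(1, 2))) = Add(-40134, Pow(92073, Rational(1, 2))) ≈ -39831.)
Mul(-1, x) = Mul(-1, Add(-40134, Pow(92073, Rational(1, 2)))) = Add(40134, Mul(-1, Pow(92073, Rational(1, 2))))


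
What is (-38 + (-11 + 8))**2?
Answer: 1681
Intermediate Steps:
(-38 + (-11 + 8))**2 = (-38 - 3)**2 = (-41)**2 = 1681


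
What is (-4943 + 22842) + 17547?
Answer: 35446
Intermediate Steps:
(-4943 + 22842) + 17547 = 17899 + 17547 = 35446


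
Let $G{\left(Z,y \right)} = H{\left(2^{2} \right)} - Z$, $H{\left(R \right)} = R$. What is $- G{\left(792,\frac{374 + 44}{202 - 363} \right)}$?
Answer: $788$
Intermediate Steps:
$G{\left(Z,y \right)} = 4 - Z$ ($G{\left(Z,y \right)} = 2^{2} - Z = 4 - Z$)
$- G{\left(792,\frac{374 + 44}{202 - 363} \right)} = - (4 - 792) = \left(-1\right) \left(-788\right) = 788$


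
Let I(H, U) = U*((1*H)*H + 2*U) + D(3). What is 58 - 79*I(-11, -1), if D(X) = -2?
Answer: 9617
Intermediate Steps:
I(H, U) = -2 + U*(H² + 2*U) (I(H, U) = U*((1*H)*H + 2*U) - 2 = U*(H*H + 2*U) - 2 = U*(H² + 2*U) - 2 = -2 + U*(H² + 2*U))
58 - 79*I(-11, -1) = 58 - 79*(-2 + 2*(-1)² - 1*(-11)²) = 58 - 79*(-2 + 2*1 - 1*121) = 58 - 79*(-2 + 2 - 121) = 58 - 79*(-121) = 58 + 9559 = 9617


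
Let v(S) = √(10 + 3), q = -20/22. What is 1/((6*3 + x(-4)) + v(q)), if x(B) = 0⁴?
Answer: 18/311 - √13/311 ≈ 0.046284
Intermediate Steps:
x(B) = 0
q = -10/11 (q = -20*1/22 = -10/11 ≈ -0.90909)
v(S) = √13
1/((6*3 + x(-4)) + v(q)) = 1/((6*3 + 0) + √13) = 1/((18 + 0) + √13) = 1/(18 + √13)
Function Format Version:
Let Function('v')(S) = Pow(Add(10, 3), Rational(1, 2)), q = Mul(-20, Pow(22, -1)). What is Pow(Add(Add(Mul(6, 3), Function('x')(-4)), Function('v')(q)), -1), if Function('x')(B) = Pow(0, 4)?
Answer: Add(Rational(18, 311), Mul(Rational(-1, 311), Pow(13, Rational(1, 2)))) ≈ 0.046284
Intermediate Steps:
Function('x')(B) = 0
q = Rational(-10, 11) (q = Mul(-20, Rational(1, 22)) = Rational(-10, 11) ≈ -0.90909)
Function('v')(S) = Pow(13, Rational(1, 2))
Pow(Add(Add(Mul(6, 3), Function('x')(-4)), Function('v')(q)), -1) = Pow(Add(Add(Mul(6, 3), 0), Pow(13, Rational(1, 2))), -1) = Pow(Add(Add(18, 0), Pow(13, Rational(1, 2))), -1) = Pow(Add(18, Pow(13, Rational(1, 2))), -1)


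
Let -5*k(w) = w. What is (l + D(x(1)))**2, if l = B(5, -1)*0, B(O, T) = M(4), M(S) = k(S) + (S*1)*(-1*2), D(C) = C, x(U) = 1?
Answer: 1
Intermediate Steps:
k(w) = -w/5
M(S) = -11*S/5 (M(S) = -S/5 + (S*1)*(-1*2) = -S/5 + S*(-2) = -S/5 - 2*S = -11*S/5)
B(O, T) = -44/5 (B(O, T) = -11/5*4 = -44/5)
l = 0 (l = -44/5*0 = 0)
(l + D(x(1)))**2 = (0 + 1)**2 = 1**2 = 1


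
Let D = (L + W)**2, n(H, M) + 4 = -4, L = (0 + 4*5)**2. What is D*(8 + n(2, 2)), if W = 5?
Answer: 0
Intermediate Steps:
L = 400 (L = (0 + 20)**2 = 20**2 = 400)
n(H, M) = -8 (n(H, M) = -4 - 4 = -8)
D = 164025 (D = (400 + 5)**2 = 405**2 = 164025)
D*(8 + n(2, 2)) = 164025*(8 - 8) = 164025*0 = 0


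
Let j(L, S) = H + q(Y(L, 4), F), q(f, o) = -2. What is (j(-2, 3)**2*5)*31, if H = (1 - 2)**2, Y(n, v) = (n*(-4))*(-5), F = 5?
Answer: 155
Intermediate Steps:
Y(n, v) = 20*n (Y(n, v) = -4*n*(-5) = 20*n)
H = 1 (H = (-1)**2 = 1)
j(L, S) = -1 (j(L, S) = 1 - 2 = -1)
(j(-2, 3)**2*5)*31 = ((-1)**2*5)*31 = (1*5)*31 = 5*31 = 155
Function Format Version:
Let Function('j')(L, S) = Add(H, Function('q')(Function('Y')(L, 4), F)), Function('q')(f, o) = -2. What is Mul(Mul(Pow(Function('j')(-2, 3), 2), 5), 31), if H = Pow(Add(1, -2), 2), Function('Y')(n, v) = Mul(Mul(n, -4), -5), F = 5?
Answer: 155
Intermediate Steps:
Function('Y')(n, v) = Mul(20, n) (Function('Y')(n, v) = Mul(Mul(-4, n), -5) = Mul(20, n))
H = 1 (H = Pow(-1, 2) = 1)
Function('j')(L, S) = -1 (Function('j')(L, S) = Add(1, -2) = -1)
Mul(Mul(Pow(Function('j')(-2, 3), 2), 5), 31) = Mul(Mul(Pow(-1, 2), 5), 31) = Mul(Mul(1, 5), 31) = Mul(5, 31) = 155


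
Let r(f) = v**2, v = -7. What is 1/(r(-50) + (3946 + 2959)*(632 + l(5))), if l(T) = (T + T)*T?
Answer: 1/4709259 ≈ 2.1235e-7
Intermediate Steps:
l(T) = 2*T**2 (l(T) = (2*T)*T = 2*T**2)
r(f) = 49 (r(f) = (-7)**2 = 49)
1/(r(-50) + (3946 + 2959)*(632 + l(5))) = 1/(49 + (3946 + 2959)*(632 + 2*5**2)) = 1/(49 + 6905*(632 + 2*25)) = 1/(49 + 6905*(632 + 50)) = 1/(49 + 6905*682) = 1/(49 + 4709210) = 1/4709259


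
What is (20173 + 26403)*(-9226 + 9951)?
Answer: 33767600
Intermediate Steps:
(20173 + 26403)*(-9226 + 9951) = 46576*725 = 33767600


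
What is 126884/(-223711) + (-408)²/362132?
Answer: -2177232196/20253227963 ≈ -0.10750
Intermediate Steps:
126884/(-223711) + (-408)²/362132 = 126884*(-1/223711) + 166464*(1/362132) = -126884/223711 + 41616/90533 = -2177232196/20253227963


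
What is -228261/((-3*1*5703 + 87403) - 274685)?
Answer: 20751/18581 ≈ 1.1168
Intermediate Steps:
-228261/((-3*1*5703 + 87403) - 274685) = -228261/((-3*5703 + 87403) - 274685) = -228261/((-17109 + 87403) - 274685) = -228261/(70294 - 274685) = -228261/(-204391) = -228261*(-1/204391) = 20751/18581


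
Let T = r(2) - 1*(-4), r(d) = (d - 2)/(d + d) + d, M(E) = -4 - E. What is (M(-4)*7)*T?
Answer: 0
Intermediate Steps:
r(d) = d + (-2 + d)/(2*d) (r(d) = (-2 + d)/((2*d)) + d = (-2 + d)*(1/(2*d)) + d = (-2 + d)/(2*d) + d = d + (-2 + d)/(2*d))
T = 6 (T = (1/2 + 2 - 1/2) - 1*(-4) = (1/2 + 2 - 1*1/2) + 4 = (1/2 + 2 - 1/2) + 4 = 2 + 4 = 6)
(M(-4)*7)*T = ((-4 - 1*(-4))*7)*6 = ((-4 + 4)*7)*6 = (0*7)*6 = 0*6 = 0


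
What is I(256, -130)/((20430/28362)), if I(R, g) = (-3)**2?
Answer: 14181/1135 ≈ 12.494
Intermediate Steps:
I(R, g) = 9
I(256, -130)/((20430/28362)) = 9/((20430/28362)) = 9/((20430*(1/28362))) = 9/(3405/4727) = 9*(4727/3405) = 14181/1135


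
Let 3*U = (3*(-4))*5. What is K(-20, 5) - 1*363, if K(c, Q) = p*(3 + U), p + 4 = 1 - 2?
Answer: -278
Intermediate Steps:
p = -5 (p = -4 + (1 - 2) = -4 - 1 = -5)
U = -20 (U = ((3*(-4))*5)/3 = (-12*5)/3 = (1/3)*(-60) = -20)
K(c, Q) = 85 (K(c, Q) = -5*(3 - 20) = -5*(-17) = 85)
K(-20, 5) - 1*363 = 85 - 1*363 = 85 - 363 = -278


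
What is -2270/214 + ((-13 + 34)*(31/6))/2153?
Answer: -4864091/460742 ≈ -10.557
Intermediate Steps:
-2270/214 + ((-13 + 34)*(31/6))/2153 = -2270*1/214 + (21*(31*(⅙)))*(1/2153) = -1135/107 + (21*(31/6))*(1/2153) = -1135/107 + (217/2)*(1/2153) = -1135/107 + 217/4306 = -4864091/460742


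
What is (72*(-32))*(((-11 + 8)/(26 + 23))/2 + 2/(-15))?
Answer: 92544/245 ≈ 377.73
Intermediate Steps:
(72*(-32))*(((-11 + 8)/(26 + 23))/2 + 2/(-15)) = -2304*(-3/49*(½) + 2*(-1/15)) = -2304*(-3*1/49*(½) - 2/15) = -2304*(-3/49*½ - 2/15) = -2304*(-3/98 - 2/15) = -2304*(-241/1470) = 92544/245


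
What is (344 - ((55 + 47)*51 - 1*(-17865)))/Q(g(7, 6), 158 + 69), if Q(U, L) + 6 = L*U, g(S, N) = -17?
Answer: 22723/3865 ≈ 5.8792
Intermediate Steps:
Q(U, L) = -6 + L*U
(344 - ((55 + 47)*51 - 1*(-17865)))/Q(g(7, 6), 158 + 69) = (344 - ((55 + 47)*51 - 1*(-17865)))/(-6 + (158 + 69)*(-17)) = (344 - (102*51 + 17865))/(-6 + 227*(-17)) = (344 - (5202 + 17865))/(-6 - 3859) = (344 - 1*23067)/(-3865) = (344 - 23067)*(-1/3865) = -22723*(-1/3865) = 22723/3865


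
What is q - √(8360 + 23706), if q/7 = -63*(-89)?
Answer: 39249 - √32066 ≈ 39070.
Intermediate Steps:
q = 39249 (q = 7*(-63*(-89)) = 7*5607 = 39249)
q - √(8360 + 23706) = 39249 - √(8360 + 23706) = 39249 - √32066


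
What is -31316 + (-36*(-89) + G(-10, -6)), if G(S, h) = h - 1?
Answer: -28119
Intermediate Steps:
G(S, h) = -1 + h
-31316 + (-36*(-89) + G(-10, -6)) = -31316 + (-36*(-89) + (-1 - 6)) = -31316 + (3204 - 7) = -31316 + 3197 = -28119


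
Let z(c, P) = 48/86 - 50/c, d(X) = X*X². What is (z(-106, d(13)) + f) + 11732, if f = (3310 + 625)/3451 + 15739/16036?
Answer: 1480041984266471/126120397844 ≈ 11735.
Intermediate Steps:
d(X) = X³
z(c, P) = 24/43 - 50/c (z(c, P) = 48*(1/86) - 50/c = 24/43 - 50/c)
f = 117416949/55340236 (f = 3935*(1/3451) + 15739*(1/16036) = 3935/3451 + 15739/16036 = 117416949/55340236 ≈ 2.1217)
(z(-106, d(13)) + f) + 11732 = ((24/43 - 50/(-106)) + 117416949/55340236) + 11732 = ((24/43 - 50*(-1/106)) + 117416949/55340236) + 11732 = ((24/43 + 25/53) + 117416949/55340236) + 11732 = (2347/2279 + 117416949/55340236) + 11732 = 397476760663/126120397844 + 11732 = 1480041984266471/126120397844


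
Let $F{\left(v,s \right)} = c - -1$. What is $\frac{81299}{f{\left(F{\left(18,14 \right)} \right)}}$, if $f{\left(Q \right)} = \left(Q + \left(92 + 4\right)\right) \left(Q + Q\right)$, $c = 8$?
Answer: $\frac{81299}{1890} \approx 43.015$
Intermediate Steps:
$F{\left(v,s \right)} = 9$ ($F{\left(v,s \right)} = 8 - -1 = 8 + 1 = 9$)
$f{\left(Q \right)} = 2 Q \left(96 + Q\right)$ ($f{\left(Q \right)} = \left(Q + 96\right) 2 Q = \left(96 + Q\right) 2 Q = 2 Q \left(96 + Q\right)$)
$\frac{81299}{f{\left(F{\left(18,14 \right)} \right)}} = \frac{81299}{2 \cdot 9 \left(96 + 9\right)} = \frac{81299}{2 \cdot 9 \cdot 105} = \frac{81299}{1890}$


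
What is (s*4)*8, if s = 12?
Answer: 384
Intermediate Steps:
(s*4)*8 = (12*4)*8 = 48*8 = 384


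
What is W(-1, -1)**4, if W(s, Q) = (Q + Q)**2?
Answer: 256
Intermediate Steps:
W(s, Q) = 4*Q**2 (W(s, Q) = (2*Q)**2 = 4*Q**2)
W(-1, -1)**4 = (4*(-1)**2)**4 = (4*1)**4 = 4**4 = 256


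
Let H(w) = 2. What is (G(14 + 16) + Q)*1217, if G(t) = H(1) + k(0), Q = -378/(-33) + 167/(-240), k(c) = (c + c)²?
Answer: 40992211/2640 ≈ 15527.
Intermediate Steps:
k(c) = 4*c² (k(c) = (2*c)² = 4*c²)
Q = 28403/2640 (Q = -378*(-1/33) + 167*(-1/240) = 126/11 - 167/240 = 28403/2640 ≈ 10.759)
G(t) = 2 (G(t) = 2 + 4*0² = 2 + 4*0 = 2 + 0 = 2)
(G(14 + 16) + Q)*1217 = (2 + 28403/2640)*1217 = (33683/2640)*1217 = 40992211/2640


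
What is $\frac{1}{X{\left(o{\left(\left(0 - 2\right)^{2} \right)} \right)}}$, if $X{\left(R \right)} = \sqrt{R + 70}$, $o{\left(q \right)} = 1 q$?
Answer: $\frac{\sqrt{74}}{74} \approx 0.11625$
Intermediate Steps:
$o{\left(q \right)} = q$
$X{\left(R \right)} = \sqrt{70 + R}$
$\frac{1}{X{\left(o{\left(\left(0 - 2\right)^{2} \right)} \right)}} = \frac{1}{\sqrt{70 + \left(0 - 2\right)^{2}}} = \frac{1}{\sqrt{70 + \left(-2\right)^{2}}} = \frac{1}{\sqrt{70 + 4}} = \frac{1}{\sqrt{74}} = \frac{\sqrt{74}}{74}$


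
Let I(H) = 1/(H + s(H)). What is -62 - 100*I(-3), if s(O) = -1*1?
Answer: -37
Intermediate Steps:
s(O) = -1
I(H) = 1/(-1 + H) (I(H) = 1/(H - 1) = 1/(-1 + H))
-62 - 100*I(-3) = -62 - 100/(-1 - 3) = -62 - 100/(-4) = -62 - 100*(-1/4) = -62 + 25 = -37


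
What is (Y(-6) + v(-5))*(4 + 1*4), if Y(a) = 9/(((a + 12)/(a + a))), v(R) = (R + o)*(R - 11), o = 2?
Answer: 240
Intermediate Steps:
v(R) = (-11 + R)*(2 + R) (v(R) = (R + 2)*(R - 11) = (2 + R)*(-11 + R) = (-11 + R)*(2 + R))
Y(a) = 18*a/(12 + a) (Y(a) = 9/(((12 + a)/((2*a)))) = 9/(((12 + a)*(1/(2*a)))) = 9/(((12 + a)/(2*a))) = 9*(2*a/(12 + a)) = 18*a/(12 + a))
(Y(-6) + v(-5))*(4 + 1*4) = (18*(-6)/(12 - 6) + (-22 + (-5)² - 9*(-5)))*(4 + 1*4) = (18*(-6)/6 + (-22 + 25 + 45))*(4 + 4) = (18*(-6)*(⅙) + 48)*8 = (-18 + 48)*8 = 30*8 = 240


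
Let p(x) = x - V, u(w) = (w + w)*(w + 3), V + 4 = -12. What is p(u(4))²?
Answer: 5184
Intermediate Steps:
V = -16 (V = -4 - 12 = -16)
u(w) = 2*w*(3 + w) (u(w) = (2*w)*(3 + w) = 2*w*(3 + w))
p(x) = 16 + x (p(x) = x - 1*(-16) = x + 16 = 16 + x)
p(u(4))² = (16 + 2*4*(3 + 4))² = (16 + 2*4*7)² = (16 + 56)² = 72² = 5184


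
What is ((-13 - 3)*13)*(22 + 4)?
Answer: -5408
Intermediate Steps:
((-13 - 3)*13)*(22 + 4) = -16*13*26 = -208*26 = -5408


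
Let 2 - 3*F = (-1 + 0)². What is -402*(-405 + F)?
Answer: 162676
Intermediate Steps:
F = ⅓ (F = ⅔ - (-1 + 0)²/3 = ⅔ - ⅓*(-1)² = ⅔ - ⅓*1 = ⅔ - ⅓ = ⅓ ≈ 0.33333)
-402*(-405 + F) = -402*(-405 + ⅓) = -402*(-1214/3) = 162676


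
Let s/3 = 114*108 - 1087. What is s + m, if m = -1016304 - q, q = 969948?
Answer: -1952577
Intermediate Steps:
s = 33675 (s = 3*(114*108 - 1087) = 3*(12312 - 1087) = 3*11225 = 33675)
m = -1986252 (m = -1016304 - 1*969948 = -1016304 - 969948 = -1986252)
s + m = 33675 - 1986252 = -1952577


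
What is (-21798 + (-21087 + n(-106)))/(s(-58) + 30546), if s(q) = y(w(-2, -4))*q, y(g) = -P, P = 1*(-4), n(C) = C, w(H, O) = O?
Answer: -42991/30314 ≈ -1.4182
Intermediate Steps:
P = -4
y(g) = 4 (y(g) = -1*(-4) = 4)
s(q) = 4*q
(-21798 + (-21087 + n(-106)))/(s(-58) + 30546) = (-21798 + (-21087 - 106))/(4*(-58) + 30546) = (-21798 - 21193)/(-232 + 30546) = -42991/30314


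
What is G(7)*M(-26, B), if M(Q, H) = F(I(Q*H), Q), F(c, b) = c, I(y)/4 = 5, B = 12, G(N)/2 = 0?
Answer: 0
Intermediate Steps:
G(N) = 0 (G(N) = 2*0 = 0)
I(y) = 20 (I(y) = 4*5 = 20)
M(Q, H) = 20
G(7)*M(-26, B) = 0*20 = 0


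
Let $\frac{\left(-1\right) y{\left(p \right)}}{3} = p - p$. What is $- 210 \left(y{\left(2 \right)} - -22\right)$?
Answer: $-4620$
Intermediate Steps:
$y{\left(p \right)} = 0$ ($y{\left(p \right)} = - 3 \left(p - p\right) = \left(-3\right) 0 = 0$)
$- 210 \left(y{\left(2 \right)} - -22\right) = - 210 \left(0 - -22\right) = - 210 \left(0 + 22\right) = \left(-210\right) 22 = -4620$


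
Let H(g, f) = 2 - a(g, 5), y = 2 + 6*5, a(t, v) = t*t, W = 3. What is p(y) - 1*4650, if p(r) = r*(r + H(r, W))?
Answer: -36330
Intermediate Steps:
a(t, v) = t**2
y = 32 (y = 2 + 30 = 32)
H(g, f) = 2 - g**2
p(r) = r*(2 + r - r**2) (p(r) = r*(r + (2 - r**2)) = r*(2 + r - r**2))
p(y) - 1*4650 = 32*(2 + 32 - 1*32**2) - 1*4650 = 32*(2 + 32 - 1*1024) - 4650 = 32*(2 + 32 - 1024) - 4650 = 32*(-990) - 4650 = -31680 - 4650 = -36330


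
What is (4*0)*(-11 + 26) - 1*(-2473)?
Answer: 2473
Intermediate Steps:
(4*0)*(-11 + 26) - 1*(-2473) = 0*15 + 2473 = 0 + 2473 = 2473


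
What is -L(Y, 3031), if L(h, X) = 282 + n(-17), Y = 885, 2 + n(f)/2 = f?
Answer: -244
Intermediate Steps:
n(f) = -4 + 2*f
L(h, X) = 244 (L(h, X) = 282 + (-4 + 2*(-17)) = 282 + (-4 - 34) = 282 - 38 = 244)
-L(Y, 3031) = -1*244 = -244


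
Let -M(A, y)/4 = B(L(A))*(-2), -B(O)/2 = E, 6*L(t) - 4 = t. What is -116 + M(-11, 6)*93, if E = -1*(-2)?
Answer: -3092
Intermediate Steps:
L(t) = 2/3 + t/6
E = 2
B(O) = -4 (B(O) = -2*2 = -4)
M(A, y) = -32 (M(A, y) = -(-16)*(-2) = -4*8 = -32)
-116 + M(-11, 6)*93 = -116 - 32*93 = -116 - 2976 = -3092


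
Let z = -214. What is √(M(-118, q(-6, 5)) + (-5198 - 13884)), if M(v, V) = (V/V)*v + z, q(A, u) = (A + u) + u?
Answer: I*√19414 ≈ 139.33*I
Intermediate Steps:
q(A, u) = A + 2*u
M(v, V) = -214 + v (M(v, V) = (V/V)*v - 214 = 1*v - 214 = v - 214 = -214 + v)
√(M(-118, q(-6, 5)) + (-5198 - 13884)) = √((-214 - 118) + (-5198 - 13884)) = √(-332 - 19082) = √(-19414) = I*√19414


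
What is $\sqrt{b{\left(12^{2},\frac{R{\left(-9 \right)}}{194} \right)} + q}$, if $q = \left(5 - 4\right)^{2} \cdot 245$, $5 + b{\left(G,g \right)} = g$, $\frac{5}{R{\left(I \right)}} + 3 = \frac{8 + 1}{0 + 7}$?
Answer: $\frac{\sqrt{325154670}}{1164} \approx 15.491$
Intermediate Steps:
$R{\left(I \right)} = - \frac{35}{12}$ ($R{\left(I \right)} = \frac{5}{-3 + \frac{8 + 1}{0 + 7}} = \frac{5}{-3 + \frac{9}{7}} = \frac{5}{- \frac{12}{7}} = 5 \left(- \frac{7}{12}\right) = - \frac{35}{12}$)
$b{\left(G,g \right)} = -5 + g$
$q = 245$ ($q = 1^{2} \cdot 245 = 1 \cdot 245 = 245$)
$\sqrt{b{\left(12^{2},\frac{R{\left(-9 \right)}}{194} \right)} + q} = \sqrt{\left(-5 - \frac{35}{12 \cdot 194}\right) + 245} = \sqrt{\left(-5 - \frac{35}{2328}\right) + 245} = \sqrt{- \frac{11675}{2328} + 245} = \sqrt{\frac{558685}{2328}} = \frac{\sqrt{325154670}}{1164}$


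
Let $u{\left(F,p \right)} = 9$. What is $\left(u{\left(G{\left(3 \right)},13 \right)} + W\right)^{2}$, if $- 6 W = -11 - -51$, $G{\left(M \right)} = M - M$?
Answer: $\frac{49}{9} \approx 5.4444$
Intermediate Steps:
$G{\left(M \right)} = 0$
$W = - \frac{20}{3}$ ($W = - \frac{-11 - -51}{6} = - \frac{-11 + 51}{6} = \left(- \frac{1}{6}\right) 40 = - \frac{20}{3} \approx -6.6667$)
$\left(u{\left(G{\left(3 \right)},13 \right)} + W\right)^{2} = \left(9 - \frac{20}{3}\right)^{2} = \left(\frac{7}{3}\right)^{2} = \frac{49}{9}$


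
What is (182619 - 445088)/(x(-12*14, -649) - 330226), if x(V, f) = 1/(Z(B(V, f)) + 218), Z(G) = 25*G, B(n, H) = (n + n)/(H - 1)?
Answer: 787931938/991338439 ≈ 0.79482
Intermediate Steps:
B(n, H) = 2*n/(-1 + H) (B(n, H) = (2*n)/(-1 + H) = 2*n/(-1 + H))
x(V, f) = 1/(218 + 50*V/(-1 + f)) (x(V, f) = 1/(25*(2*V/(-1 + f)) + 218) = 1/(50*V/(-1 + f) + 218) = 1/(218 + 50*V/(-1 + f)))
(182619 - 445088)/(x(-12*14, -649) - 330226) = (182619 - 445088)/((-1 - 649)/(2*(-109 + 25*(-12*14) + 109*(-649))) - 330226) = -262469/((½)*(-650)/(-109 + 25*(-168) - 70741) - 330226) = -262469/((½)*(-650)/(-109 - 4200 - 70741) - 330226) = -262469/((½)*(-650)/(-75050) - 330226) = -262469/((½)*(-1/75050)*(-650) - 330226) = -262469/(13/3002 - 330226) = -262469/(-991338439/3002) = -262469*(-3002/991338439) = 787931938/991338439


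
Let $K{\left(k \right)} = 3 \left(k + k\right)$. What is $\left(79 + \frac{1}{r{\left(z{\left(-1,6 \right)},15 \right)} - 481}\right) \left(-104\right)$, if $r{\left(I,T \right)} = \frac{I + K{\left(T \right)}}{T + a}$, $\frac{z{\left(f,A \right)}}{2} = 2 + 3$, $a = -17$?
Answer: $- \frac{4362592}{531} \approx -8215.8$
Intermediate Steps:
$K{\left(k \right)} = 6 k$ ($K{\left(k \right)} = 3 \cdot 2 k = 6 k$)
$z{\left(f,A \right)} = 10$ ($z{\left(f,A \right)} = 2 \left(2 + 3\right) = 2 \cdot 5 = 10$)
$r{\left(I,T \right)} = \frac{I + 6 T}{-17 + T}$ ($r{\left(I,T \right)} = \frac{I + 6 T}{T - 17} = \frac{I + 6 T}{-17 + T}$)
$\left(79 + \frac{1}{r{\left(z{\left(-1,6 \right)},15 \right)} - 481}\right) \left(-104\right) = \left(79 + \frac{1}{\frac{10 + 6 \cdot 15}{-17 + 15} - 481}\right) \left(-104\right) = \left(79 + \frac{1}{\frac{10 + 90}{-2} - 481}\right) \left(-104\right) = \left(79 + \frac{1}{\left(- \frac{1}{2}\right) 100 - 481}\right) \left(-104\right) = \left(79 + \frac{1}{-50 - 481}\right) \left(-104\right) = \left(79 + \frac{1}{-531}\right) \left(-104\right) = \left(79 - \frac{1}{531}\right) \left(-104\right) = \frac{41948}{531} \left(-104\right) = - \frac{4362592}{531}$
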